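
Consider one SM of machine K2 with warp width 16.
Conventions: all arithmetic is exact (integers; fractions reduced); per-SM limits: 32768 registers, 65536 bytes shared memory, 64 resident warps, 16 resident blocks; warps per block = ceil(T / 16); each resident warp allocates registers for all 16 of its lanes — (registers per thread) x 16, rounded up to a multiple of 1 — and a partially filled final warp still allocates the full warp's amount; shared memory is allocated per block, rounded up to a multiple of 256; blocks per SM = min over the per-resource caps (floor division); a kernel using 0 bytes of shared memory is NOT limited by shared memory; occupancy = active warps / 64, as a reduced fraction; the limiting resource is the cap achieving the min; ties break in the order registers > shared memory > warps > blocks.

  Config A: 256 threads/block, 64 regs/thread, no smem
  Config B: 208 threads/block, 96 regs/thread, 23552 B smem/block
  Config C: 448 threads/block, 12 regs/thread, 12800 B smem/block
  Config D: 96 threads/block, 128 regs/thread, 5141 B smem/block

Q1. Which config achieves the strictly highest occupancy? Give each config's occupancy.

occupancies: A 1/2, B 13/64, C 7/8, D 3/16

Answer: C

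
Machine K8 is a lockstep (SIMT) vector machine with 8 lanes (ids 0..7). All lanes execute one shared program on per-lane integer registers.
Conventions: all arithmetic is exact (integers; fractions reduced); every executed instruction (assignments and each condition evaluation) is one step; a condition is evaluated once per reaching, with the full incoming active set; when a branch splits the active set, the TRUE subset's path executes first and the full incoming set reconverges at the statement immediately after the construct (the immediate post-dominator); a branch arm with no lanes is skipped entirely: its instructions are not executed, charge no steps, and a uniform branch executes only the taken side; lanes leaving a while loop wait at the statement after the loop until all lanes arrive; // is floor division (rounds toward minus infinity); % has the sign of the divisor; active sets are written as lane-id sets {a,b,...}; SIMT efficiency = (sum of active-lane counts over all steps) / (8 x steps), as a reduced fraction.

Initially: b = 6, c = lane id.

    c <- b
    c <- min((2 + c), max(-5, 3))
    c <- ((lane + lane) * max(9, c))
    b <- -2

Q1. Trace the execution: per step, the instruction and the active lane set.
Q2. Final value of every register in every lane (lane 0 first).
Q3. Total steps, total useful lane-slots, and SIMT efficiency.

step 0: c <- b                       {0,1,2,3,4,5,6,7}
step 1: c <- min((2 + c), max(-5, 3)) {0,1,2,3,4,5,6,7}
step 2: c <- ((lane + lane) * max(9, c)) {0,1,2,3,4,5,6,7}
step 3: b <- -2                      {0,1,2,3,4,5,6,7}

Answer: 4 steps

b: -2,-2,-2,-2,-2,-2,-2,-2
c: 0,18,36,54,72,90,108,126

steps = 4; useful = 32; efficiency = 32/32 = 1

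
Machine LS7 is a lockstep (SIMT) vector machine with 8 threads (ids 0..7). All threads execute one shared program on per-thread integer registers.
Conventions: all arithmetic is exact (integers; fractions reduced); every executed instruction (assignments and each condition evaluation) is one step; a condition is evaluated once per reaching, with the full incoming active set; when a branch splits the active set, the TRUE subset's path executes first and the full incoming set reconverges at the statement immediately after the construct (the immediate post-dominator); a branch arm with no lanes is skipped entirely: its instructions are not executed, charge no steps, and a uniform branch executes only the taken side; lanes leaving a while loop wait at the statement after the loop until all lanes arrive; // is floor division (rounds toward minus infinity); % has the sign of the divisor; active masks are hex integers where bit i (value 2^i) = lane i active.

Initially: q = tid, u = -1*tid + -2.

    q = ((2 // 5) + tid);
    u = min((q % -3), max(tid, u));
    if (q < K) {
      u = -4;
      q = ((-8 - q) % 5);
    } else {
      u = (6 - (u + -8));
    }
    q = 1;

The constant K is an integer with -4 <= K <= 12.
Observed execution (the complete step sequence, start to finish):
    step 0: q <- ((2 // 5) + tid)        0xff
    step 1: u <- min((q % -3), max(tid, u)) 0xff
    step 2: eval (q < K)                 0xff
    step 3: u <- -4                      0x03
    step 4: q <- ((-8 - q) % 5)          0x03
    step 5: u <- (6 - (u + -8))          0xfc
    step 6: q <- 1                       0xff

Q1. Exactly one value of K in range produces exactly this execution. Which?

Answer: K = 2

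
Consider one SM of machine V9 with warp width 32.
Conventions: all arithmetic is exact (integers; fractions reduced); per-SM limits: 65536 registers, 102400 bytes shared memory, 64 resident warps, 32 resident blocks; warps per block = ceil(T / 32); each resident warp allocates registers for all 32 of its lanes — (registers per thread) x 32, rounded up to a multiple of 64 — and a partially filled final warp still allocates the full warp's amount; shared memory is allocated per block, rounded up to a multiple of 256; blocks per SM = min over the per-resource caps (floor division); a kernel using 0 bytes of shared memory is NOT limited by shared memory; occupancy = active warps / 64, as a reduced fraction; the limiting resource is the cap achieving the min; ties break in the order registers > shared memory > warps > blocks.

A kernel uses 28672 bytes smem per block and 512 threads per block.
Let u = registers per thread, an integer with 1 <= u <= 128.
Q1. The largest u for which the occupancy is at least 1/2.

Answer: u = 64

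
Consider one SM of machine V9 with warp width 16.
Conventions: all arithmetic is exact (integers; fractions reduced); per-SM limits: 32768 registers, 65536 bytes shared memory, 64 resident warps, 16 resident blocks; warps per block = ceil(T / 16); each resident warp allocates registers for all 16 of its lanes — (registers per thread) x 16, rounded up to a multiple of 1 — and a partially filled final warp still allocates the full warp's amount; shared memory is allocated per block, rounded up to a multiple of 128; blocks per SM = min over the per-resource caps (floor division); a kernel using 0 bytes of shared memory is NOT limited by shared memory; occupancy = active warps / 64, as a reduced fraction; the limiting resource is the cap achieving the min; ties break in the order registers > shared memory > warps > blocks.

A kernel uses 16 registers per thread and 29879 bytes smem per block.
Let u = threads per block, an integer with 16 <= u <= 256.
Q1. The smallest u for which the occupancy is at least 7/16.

Answer: u = 209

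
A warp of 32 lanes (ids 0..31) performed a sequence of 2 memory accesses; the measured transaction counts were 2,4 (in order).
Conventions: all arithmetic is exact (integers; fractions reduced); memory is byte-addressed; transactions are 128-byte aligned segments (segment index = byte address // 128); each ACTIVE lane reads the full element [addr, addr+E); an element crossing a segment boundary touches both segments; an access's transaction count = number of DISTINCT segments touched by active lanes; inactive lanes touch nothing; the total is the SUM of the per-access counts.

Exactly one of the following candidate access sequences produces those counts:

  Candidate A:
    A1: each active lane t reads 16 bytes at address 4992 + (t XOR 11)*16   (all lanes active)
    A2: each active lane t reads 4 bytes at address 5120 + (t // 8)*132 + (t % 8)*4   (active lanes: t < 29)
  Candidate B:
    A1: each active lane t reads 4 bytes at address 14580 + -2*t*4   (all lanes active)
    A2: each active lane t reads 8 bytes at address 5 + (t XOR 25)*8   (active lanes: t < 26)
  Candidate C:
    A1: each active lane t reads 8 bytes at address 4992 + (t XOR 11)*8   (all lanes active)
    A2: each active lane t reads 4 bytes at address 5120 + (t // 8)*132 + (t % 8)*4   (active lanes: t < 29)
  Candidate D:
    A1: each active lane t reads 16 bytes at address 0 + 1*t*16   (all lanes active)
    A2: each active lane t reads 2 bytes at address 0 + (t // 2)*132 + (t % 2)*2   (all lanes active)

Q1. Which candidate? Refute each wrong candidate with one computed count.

A: A1 gives 4 transactions, not 2
B: A1 gives 3 transactions, not 2
D: A1 gives 4 transactions, not 2
C: all counts match (2,4)

Answer: C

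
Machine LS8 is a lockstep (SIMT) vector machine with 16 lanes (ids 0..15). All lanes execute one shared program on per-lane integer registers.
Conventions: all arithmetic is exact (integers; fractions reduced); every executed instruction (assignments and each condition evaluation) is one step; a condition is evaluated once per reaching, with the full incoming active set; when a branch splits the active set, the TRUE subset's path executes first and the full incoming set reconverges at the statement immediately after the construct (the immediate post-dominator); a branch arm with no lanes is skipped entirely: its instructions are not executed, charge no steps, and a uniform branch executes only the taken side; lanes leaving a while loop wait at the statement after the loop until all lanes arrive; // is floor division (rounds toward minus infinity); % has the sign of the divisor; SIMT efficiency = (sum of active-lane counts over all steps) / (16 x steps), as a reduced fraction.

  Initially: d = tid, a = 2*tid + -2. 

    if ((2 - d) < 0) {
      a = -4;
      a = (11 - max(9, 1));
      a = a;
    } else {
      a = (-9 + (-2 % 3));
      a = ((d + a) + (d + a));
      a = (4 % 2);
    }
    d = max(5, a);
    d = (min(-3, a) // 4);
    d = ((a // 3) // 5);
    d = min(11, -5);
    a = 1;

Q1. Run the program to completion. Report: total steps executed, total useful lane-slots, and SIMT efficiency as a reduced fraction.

Answer: 12 steps, 144 useful, 3/4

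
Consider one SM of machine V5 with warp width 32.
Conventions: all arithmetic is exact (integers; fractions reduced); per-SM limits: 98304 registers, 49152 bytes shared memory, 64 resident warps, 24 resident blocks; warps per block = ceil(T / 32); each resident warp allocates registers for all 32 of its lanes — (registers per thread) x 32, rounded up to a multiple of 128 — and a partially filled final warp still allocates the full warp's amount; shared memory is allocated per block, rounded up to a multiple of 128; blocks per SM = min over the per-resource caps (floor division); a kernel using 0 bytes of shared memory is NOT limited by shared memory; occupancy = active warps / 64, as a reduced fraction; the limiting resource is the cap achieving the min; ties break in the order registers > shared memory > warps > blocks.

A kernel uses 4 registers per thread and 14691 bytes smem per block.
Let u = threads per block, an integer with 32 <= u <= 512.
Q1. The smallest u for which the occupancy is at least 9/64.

Answer: u = 65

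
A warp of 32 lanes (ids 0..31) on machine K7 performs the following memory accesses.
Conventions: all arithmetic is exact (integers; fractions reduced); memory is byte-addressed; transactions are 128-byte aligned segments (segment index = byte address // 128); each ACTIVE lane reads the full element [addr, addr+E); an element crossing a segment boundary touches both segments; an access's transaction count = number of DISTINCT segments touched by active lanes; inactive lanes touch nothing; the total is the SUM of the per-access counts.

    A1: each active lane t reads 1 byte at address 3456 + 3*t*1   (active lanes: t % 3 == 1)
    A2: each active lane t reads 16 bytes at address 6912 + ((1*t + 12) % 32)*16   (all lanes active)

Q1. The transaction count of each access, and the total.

A1: 1 transaction
A2: 4 transactions

Answer: 1,4; total 5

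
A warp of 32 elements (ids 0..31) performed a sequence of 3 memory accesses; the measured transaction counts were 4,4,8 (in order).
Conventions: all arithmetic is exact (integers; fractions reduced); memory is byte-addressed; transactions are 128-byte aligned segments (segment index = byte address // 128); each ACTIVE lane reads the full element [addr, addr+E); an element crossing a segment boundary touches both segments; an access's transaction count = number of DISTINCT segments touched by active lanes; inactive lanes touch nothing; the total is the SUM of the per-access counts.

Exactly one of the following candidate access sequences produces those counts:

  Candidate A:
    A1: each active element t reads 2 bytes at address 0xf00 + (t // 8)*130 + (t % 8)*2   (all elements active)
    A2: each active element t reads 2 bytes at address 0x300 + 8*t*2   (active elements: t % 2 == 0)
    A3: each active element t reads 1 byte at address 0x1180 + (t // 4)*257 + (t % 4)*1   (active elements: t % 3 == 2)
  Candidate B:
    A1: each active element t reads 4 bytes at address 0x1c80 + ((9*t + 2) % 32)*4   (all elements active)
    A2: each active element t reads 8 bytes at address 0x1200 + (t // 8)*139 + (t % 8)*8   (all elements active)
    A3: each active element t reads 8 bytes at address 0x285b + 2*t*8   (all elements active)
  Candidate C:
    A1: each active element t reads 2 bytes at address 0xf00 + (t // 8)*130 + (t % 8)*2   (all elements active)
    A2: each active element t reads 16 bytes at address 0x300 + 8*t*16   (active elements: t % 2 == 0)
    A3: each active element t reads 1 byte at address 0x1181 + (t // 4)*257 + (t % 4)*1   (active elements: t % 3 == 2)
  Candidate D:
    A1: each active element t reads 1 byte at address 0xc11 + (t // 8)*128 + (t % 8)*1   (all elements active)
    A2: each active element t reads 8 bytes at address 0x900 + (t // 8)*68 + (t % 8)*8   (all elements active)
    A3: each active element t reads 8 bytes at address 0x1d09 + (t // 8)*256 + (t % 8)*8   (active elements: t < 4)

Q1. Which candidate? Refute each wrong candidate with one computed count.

B: A1 gives 1 transaction, not 4
C: A2 gives 16 transactions, not 4
D: A2 gives 3 transactions, not 4
A: all counts match (4,4,8)

Answer: A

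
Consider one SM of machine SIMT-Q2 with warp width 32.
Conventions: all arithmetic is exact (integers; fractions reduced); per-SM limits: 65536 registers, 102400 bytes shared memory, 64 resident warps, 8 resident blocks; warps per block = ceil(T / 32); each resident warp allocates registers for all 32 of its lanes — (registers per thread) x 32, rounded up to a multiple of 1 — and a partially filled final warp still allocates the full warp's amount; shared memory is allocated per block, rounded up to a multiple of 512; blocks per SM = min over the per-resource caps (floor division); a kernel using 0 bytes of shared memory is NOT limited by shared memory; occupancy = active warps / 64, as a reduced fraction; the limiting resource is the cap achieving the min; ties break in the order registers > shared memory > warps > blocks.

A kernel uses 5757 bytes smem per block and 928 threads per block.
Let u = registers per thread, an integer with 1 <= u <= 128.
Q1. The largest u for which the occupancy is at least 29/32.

Answer: u = 35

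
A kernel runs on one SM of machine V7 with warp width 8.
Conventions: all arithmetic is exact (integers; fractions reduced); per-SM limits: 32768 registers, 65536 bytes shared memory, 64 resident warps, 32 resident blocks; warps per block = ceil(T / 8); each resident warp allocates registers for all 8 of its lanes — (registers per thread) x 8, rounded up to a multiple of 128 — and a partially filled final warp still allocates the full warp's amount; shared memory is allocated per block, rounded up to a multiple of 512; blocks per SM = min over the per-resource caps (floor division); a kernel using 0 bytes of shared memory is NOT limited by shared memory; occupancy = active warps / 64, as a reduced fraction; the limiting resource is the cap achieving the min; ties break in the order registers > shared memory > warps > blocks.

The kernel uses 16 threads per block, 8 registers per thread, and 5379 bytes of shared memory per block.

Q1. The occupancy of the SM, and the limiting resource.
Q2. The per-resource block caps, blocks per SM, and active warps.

Answer: occupancy 11/32, limited by shared memory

registers: 128 blocks
shared memory: 11 blocks
warps: 32 blocks
blocks: 32 blocks

Answer: 11 blocks, 22 active warps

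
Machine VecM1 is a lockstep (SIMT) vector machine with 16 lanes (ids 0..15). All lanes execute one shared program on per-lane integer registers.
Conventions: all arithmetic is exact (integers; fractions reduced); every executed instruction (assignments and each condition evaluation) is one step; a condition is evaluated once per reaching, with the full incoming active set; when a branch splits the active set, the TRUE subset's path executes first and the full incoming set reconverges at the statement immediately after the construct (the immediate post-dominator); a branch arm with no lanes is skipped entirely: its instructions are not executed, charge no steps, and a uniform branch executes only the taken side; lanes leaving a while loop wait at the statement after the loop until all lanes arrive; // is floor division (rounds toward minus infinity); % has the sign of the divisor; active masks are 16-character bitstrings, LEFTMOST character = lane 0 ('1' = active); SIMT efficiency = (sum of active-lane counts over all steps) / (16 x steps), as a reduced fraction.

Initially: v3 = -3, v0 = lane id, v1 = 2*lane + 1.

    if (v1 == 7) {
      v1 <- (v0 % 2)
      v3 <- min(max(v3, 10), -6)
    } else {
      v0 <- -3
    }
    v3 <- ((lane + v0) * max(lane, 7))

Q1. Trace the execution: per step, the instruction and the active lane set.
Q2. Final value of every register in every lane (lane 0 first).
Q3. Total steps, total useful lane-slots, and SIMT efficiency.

step 0: eval (v1 == 7)               1111111111111111
step 1: v1 <- (v0 % 2)               0001000000000000
step 2: v3 <- min(max(v3, 10), -6)   0001000000000000
step 3: v0 <- -3                     1110111111111111
step 4: v3 <- ((lane + v0) * max(lane, 7)) 1111111111111111

Answer: 5 steps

v3: -21,-14,-7,42,7,14,21,28,40,54,70,88,108,130,154,180
v0: -3,-3,-3,3,-3,-3,-3,-3,-3,-3,-3,-3,-3,-3,-3,-3
v1: 1,3,5,1,9,11,13,15,17,19,21,23,25,27,29,31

steps = 5; useful = 49; efficiency = 49/80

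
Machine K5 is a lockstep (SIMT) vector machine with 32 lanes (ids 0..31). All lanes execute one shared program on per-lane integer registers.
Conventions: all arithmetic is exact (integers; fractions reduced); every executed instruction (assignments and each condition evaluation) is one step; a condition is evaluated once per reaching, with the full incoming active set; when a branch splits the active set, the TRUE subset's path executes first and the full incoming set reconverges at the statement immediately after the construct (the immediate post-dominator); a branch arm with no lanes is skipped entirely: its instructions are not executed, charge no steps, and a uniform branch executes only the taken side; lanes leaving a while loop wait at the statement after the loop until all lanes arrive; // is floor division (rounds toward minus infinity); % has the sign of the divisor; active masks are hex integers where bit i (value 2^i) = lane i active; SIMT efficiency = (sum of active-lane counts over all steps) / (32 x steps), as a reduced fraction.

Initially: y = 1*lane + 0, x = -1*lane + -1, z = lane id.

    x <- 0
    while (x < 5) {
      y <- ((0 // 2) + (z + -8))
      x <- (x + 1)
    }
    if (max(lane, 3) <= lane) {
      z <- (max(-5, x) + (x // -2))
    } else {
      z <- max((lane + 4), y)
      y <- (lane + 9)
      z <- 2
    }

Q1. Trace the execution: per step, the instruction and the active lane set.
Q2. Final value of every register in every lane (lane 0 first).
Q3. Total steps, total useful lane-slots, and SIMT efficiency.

step 0: x <- 0                       0xffffffff
step 1: eval (x < 5)                 0xffffffff
step 2: y <- ((0 // 2) + (z + -8))   0xffffffff
step 3: x <- (x + 1)                 0xffffffff
step 4: eval (x < 5)                 0xffffffff
step 5: y <- ((0 // 2) + (z + -8))   0xffffffff
step 6: x <- (x + 1)                 0xffffffff
step 7: eval (x < 5)                 0xffffffff
step 8: y <- ((0 // 2) + (z + -8))   0xffffffff
step 9: x <- (x + 1)                 0xffffffff
step 10: eval (x < 5)                 0xffffffff
step 11: y <- ((0 // 2) + (z + -8))   0xffffffff
step 12: x <- (x + 1)                 0xffffffff
step 13: eval (x < 5)                 0xffffffff
step 14: y <- ((0 // 2) + (z + -8))   0xffffffff
step 15: x <- (x + 1)                 0xffffffff
step 16: eval (x < 5)                 0xffffffff
step 17: eval (max(lane, 3) <= lane)  0xffffffff
step 18: z <- (max(-5, x) + (x // -2)) 0xfffffff8
step 19: z <- max((lane + 4), y)      0x00000007
step 20: y <- (lane + 9)              0x00000007
step 21: z <- 2                       0x00000007

Answer: 22 steps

y: 9,10,11,-5,-4,-3,-2,-1,0,1,2,3,4,5,6,7,8,9,10,11,12,13,14,15,16,17,18,19,20,21,22,23
x: 5,5,5,5,5,5,5,5,5,5,5,5,5,5,5,5,5,5,5,5,5,5,5,5,5,5,5,5,5,5,5,5
z: 2,2,2,2,2,2,2,2,2,2,2,2,2,2,2,2,2,2,2,2,2,2,2,2,2,2,2,2,2,2,2,2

steps = 22; useful = 614; efficiency = 614/704 = 307/352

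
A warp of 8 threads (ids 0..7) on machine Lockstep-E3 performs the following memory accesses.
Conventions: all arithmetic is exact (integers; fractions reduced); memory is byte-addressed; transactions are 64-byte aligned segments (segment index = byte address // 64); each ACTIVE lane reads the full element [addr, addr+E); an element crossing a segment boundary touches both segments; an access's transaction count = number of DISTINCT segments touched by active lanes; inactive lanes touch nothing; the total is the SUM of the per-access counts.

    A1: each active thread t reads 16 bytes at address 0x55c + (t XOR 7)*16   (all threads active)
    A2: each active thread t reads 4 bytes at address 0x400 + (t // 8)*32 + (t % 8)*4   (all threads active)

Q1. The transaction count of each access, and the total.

A1: 3 transactions
A2: 1 transaction

Answer: 3,1; total 4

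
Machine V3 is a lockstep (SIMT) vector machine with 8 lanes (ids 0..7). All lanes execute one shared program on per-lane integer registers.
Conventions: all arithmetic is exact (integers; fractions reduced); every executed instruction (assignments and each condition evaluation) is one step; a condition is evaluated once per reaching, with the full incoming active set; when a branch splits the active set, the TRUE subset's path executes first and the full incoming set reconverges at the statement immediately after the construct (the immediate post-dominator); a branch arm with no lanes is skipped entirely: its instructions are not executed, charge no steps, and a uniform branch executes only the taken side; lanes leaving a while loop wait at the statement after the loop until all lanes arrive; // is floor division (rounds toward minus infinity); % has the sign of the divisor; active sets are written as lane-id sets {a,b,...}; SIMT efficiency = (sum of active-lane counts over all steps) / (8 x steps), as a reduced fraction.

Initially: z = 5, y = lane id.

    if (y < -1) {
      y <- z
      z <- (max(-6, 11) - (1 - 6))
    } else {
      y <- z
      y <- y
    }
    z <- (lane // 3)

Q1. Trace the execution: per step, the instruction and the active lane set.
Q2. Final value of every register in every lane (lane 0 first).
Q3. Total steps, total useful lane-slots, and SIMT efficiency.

step 0: eval (y < -1)                {0,1,2,3,4,5,6,7}
step 1: y <- z                       {0,1,2,3,4,5,6,7}
step 2: y <- y                       {0,1,2,3,4,5,6,7}
step 3: z <- (lane // 3)             {0,1,2,3,4,5,6,7}

Answer: 4 steps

z: 0,0,0,1,1,1,2,2
y: 5,5,5,5,5,5,5,5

steps = 4; useful = 32; efficiency = 32/32 = 1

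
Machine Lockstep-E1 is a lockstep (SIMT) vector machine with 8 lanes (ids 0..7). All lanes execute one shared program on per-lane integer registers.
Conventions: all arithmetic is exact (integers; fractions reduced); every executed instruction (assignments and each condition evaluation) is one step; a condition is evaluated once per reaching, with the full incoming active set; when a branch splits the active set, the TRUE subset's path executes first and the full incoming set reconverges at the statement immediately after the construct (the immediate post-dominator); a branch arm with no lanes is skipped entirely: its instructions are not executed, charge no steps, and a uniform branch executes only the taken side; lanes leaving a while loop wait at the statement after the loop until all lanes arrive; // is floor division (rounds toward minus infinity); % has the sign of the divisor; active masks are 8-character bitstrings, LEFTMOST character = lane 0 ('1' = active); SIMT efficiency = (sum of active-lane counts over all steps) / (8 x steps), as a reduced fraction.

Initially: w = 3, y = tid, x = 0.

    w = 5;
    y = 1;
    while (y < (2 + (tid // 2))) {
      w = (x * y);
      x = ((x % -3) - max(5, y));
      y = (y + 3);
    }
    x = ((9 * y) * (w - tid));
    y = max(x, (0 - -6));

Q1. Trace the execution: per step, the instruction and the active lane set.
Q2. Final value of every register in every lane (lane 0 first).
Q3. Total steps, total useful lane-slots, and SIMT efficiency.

step 0: w <- 5                       11111111
step 1: y <- 1                       11111111
step 2: eval (y < (2 + (tid // 2)))  11111111
step 3: w <- (x * y)                 11111111
step 4: x <- ((x % -3) - max(5, y))  11111111
step 5: y <- (y + 3)                 11111111
step 6: eval (y < (2 + (tid // 2)))  11111111
step 7: w <- (x * y)                 00000011
step 8: x <- ((x % -3) - max(5, y))  00000011
step 9: y <- (y + 3)                 00000011
step 10: eval (y < (2 + (tid // 2)))  00000011
step 11: x <- ((9 * y) * (w - tid))   11111111
step 12: y <- max(x, (0 - -6))        11111111

Answer: 13 steps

w: 0,0,0,0,0,0,-20,-20
y: 6,6,6,6,6,6,6,6
x: 0,-36,-72,-108,-144,-180,-1638,-1701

steps = 13; useful = 80; efficiency = 80/104 = 10/13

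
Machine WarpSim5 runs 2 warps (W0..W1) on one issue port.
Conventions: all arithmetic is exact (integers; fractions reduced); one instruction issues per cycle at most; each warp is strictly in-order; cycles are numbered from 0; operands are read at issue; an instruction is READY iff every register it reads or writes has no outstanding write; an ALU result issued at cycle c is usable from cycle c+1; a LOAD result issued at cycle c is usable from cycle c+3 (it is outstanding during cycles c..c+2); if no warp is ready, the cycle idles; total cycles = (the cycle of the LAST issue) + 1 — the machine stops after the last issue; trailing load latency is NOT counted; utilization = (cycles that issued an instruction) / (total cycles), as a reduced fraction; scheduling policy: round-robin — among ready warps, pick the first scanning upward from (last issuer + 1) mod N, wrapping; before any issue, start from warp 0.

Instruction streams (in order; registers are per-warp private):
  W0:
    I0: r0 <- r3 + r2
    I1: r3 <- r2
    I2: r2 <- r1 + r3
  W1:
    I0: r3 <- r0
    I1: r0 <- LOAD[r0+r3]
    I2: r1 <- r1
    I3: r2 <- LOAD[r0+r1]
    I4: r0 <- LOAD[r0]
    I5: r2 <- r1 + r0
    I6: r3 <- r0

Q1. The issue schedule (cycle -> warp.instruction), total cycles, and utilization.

cycle 0: W0.I0
cycle 1: W1.I0
cycle 2: W0.I1
cycle 3: W1.I1
cycle 4: W0.I2
cycle 5: W1.I2
cycle 6: W1.I3
cycle 7: W1.I4
cycle 8: idle
cycle 9: idle
cycle 10: W1.I5
cycle 11: W1.I6

Answer: 12 cycles, utilization 5/6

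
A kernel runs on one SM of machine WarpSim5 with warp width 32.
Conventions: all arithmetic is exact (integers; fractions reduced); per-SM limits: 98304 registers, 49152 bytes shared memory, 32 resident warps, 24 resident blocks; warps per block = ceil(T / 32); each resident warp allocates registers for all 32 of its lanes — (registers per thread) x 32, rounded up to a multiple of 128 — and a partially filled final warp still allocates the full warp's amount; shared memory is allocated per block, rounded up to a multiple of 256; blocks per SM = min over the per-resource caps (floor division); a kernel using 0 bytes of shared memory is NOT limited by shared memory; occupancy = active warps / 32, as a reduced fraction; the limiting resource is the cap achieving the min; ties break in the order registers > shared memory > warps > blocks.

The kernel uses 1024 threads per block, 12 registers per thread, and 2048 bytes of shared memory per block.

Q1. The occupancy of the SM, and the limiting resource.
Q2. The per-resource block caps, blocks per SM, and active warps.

Answer: occupancy 1, limited by warps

registers: 8 blocks
shared memory: 24 blocks
warps: 1 block
blocks: 24 blocks

Answer: 1 block, 32 active warps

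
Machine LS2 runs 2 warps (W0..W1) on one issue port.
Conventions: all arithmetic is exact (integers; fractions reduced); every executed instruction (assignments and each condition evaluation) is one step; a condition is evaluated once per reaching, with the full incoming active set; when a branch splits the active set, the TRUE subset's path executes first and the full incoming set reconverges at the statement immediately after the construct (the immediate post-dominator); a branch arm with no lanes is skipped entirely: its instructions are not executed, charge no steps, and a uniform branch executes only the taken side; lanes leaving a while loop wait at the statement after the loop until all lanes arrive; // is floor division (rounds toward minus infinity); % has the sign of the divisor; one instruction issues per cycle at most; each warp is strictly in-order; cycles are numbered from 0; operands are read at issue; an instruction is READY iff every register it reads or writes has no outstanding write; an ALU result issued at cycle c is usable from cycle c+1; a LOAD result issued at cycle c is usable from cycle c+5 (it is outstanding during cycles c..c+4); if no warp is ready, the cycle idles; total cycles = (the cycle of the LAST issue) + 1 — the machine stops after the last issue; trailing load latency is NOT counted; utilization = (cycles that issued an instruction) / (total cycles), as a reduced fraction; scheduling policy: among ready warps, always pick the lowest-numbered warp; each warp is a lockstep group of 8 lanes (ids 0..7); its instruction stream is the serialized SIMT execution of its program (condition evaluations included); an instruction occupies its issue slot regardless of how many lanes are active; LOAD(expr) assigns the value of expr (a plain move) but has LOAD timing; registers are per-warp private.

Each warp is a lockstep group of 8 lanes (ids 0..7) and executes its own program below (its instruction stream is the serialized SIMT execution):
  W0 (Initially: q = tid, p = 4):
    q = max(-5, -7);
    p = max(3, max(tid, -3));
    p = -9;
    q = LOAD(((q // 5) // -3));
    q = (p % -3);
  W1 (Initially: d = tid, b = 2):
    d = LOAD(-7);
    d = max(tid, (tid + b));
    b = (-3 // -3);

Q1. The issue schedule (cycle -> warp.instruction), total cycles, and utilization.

cycle 0: W0.I0
cycle 1: W0.I1
cycle 2: W0.I2
cycle 3: W0.I3
cycle 4: W1.I0
cycle 5: idle
cycle 6: idle
cycle 7: idle
cycle 8: W0.I4
cycle 9: W1.I1
cycle 10: W1.I2

Answer: 11 cycles, utilization 8/11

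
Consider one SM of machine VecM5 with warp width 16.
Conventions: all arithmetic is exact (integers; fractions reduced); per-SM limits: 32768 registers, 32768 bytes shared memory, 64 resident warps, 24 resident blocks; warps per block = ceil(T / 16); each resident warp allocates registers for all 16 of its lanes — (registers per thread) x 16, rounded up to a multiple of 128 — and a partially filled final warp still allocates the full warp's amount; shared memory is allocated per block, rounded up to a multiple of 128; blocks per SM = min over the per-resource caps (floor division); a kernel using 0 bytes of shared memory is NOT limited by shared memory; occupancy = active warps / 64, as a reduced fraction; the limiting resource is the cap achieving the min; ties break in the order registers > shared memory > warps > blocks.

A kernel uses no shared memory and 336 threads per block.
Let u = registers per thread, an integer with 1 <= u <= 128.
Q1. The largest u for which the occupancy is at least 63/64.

Answer: u = 32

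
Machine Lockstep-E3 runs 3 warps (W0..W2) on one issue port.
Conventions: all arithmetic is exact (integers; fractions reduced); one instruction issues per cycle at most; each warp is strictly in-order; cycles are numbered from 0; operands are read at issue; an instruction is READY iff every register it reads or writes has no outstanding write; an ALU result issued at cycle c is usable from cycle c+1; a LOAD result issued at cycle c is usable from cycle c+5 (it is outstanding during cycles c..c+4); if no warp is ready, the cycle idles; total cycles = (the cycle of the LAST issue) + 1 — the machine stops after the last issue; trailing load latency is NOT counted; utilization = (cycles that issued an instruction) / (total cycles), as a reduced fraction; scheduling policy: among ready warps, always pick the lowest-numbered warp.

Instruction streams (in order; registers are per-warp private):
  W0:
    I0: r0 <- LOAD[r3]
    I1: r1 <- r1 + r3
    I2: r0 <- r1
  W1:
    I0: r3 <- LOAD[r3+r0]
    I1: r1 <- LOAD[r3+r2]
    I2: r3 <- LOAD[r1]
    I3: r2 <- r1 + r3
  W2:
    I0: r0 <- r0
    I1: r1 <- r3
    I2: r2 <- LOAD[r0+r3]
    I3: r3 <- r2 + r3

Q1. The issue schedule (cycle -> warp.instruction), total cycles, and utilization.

cycle 0: W0.I0
cycle 1: W0.I1
cycle 2: W1.I0
cycle 3: W2.I0
cycle 4: W2.I1
cycle 5: W0.I2
cycle 6: W2.I2
cycle 7: W1.I1
cycle 8: idle
cycle 9: idle
cycle 10: idle
cycle 11: W2.I3
cycle 12: W1.I2
cycle 13: idle
cycle 14: idle
cycle 15: idle
cycle 16: idle
cycle 17: W1.I3

Answer: 18 cycles, utilization 11/18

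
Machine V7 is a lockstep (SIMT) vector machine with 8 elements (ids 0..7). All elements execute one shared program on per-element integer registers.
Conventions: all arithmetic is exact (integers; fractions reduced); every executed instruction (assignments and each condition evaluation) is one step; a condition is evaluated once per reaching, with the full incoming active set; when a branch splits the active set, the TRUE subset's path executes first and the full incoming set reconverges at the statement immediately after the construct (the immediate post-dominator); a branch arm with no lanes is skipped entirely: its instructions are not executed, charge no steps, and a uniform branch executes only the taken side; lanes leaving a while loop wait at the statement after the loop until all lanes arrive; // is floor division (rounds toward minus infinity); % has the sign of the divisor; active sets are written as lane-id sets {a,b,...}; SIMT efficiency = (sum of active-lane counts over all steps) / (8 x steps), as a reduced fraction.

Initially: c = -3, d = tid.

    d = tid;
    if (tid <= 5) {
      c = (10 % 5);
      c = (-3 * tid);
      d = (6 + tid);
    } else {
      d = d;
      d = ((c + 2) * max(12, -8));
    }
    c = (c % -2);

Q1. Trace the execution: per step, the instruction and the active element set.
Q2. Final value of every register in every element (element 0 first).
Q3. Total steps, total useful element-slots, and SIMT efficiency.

step 0: d <- tid                     {0,1,2,3,4,5,6,7}
step 1: eval (tid <= 5)              {0,1,2,3,4,5,6,7}
step 2: c <- (10 % 5)                {0,1,2,3,4,5}
step 3: c <- (-3 * tid)              {0,1,2,3,4,5}
step 4: d <- (6 + tid)               {0,1,2,3,4,5}
step 5: d <- d                       {6,7}
step 6: d <- ((c + 2) * max(12, -8)) {6,7}
step 7: c <- (c % -2)                {0,1,2,3,4,5,6,7}

Answer: 8 steps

c: 0,-1,0,-1,0,-1,-1,-1
d: 6,7,8,9,10,11,-12,-12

steps = 8; useful = 46; efficiency = 46/64 = 23/32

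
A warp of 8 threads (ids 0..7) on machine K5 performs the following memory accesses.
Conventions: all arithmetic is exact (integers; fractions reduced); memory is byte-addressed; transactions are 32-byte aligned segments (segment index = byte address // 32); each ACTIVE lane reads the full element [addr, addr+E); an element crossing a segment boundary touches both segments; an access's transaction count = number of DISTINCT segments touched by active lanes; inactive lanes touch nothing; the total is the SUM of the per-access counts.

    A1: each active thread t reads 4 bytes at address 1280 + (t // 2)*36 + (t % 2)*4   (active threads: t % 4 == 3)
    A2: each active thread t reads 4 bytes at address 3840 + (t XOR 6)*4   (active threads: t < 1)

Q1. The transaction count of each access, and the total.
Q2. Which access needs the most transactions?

A1: 2 transactions
A2: 1 transaction

Answer: 2,1; total 3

Answer: A1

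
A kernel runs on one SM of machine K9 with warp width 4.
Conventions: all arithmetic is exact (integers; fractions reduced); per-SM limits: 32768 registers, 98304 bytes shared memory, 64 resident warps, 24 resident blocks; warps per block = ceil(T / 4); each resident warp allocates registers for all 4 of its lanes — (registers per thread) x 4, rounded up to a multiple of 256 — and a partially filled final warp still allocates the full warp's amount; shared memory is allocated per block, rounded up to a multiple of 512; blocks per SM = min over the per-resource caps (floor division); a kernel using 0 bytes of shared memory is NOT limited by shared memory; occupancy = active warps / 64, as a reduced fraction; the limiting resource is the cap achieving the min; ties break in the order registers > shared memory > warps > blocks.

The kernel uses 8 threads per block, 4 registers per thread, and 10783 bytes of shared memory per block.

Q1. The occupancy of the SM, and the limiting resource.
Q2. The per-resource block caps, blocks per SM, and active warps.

Answer: occupancy 1/4, limited by shared memory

registers: 64 blocks
shared memory: 8 blocks
warps: 32 blocks
blocks: 24 blocks

Answer: 8 blocks, 16 active warps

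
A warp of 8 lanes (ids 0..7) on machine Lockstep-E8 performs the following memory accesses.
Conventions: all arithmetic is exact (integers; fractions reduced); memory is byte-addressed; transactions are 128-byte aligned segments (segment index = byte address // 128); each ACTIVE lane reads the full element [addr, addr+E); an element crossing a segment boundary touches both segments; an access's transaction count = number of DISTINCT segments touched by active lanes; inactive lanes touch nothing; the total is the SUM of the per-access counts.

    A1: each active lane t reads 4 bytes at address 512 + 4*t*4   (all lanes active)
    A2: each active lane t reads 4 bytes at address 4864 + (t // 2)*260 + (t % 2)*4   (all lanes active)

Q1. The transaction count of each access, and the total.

A1: 1 transaction
A2: 4 transactions

Answer: 1,4; total 5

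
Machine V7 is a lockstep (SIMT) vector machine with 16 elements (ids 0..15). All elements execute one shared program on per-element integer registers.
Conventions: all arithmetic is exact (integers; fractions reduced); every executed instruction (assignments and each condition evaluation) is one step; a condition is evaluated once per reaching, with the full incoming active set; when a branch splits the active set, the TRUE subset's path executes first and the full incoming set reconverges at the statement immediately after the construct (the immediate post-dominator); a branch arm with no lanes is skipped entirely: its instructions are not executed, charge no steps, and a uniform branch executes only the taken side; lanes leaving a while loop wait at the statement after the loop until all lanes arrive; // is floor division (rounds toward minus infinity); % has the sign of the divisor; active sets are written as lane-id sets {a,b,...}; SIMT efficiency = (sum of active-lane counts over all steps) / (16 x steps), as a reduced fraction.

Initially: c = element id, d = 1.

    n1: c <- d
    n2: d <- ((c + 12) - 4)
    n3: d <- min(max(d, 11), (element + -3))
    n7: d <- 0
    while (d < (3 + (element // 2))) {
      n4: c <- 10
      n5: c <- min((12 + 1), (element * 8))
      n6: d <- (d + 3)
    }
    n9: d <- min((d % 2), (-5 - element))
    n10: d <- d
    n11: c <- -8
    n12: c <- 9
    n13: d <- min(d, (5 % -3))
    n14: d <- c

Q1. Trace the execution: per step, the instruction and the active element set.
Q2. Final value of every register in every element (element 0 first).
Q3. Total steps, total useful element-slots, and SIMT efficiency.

step 0: c <- d                       {0,1,2,3,4,5,6,7,8,9,10,11,12,13,14,15}
step 1: d <- ((c + 12) - 4)          {0,1,2,3,4,5,6,7,8,9,10,11,12,13,14,15}
step 2: d <- min(max(d, 11), (element + -3)) {0,1,2,3,4,5,6,7,8,9,10,11,12,13,14,15}
step 3: d <- 0                       {0,1,2,3,4,5,6,7,8,9,10,11,12,13,14,15}
step 4: eval (d < (3 + (element // 2))) {0,1,2,3,4,5,6,7,8,9,10,11,12,13,14,15}
step 5: c <- 10                      {0,1,2,3,4,5,6,7,8,9,10,11,12,13,14,15}
step 6: c <- min((12 + 1), (element * 8)) {0,1,2,3,4,5,6,7,8,9,10,11,12,13,14,15}
step 7: d <- (d + 3)                 {0,1,2,3,4,5,6,7,8,9,10,11,12,13,14,15}
step 8: eval (d < (3 + (element // 2))) {0,1,2,3,4,5,6,7,8,9,10,11,12,13,14,15}
step 9: c <- 10                      {2,3,4,5,6,7,8,9,10,11,12,13,14,15}
step 10: c <- min((12 + 1), (element * 8)) {2,3,4,5,6,7,8,9,10,11,12,13,14,15}
step 11: d <- (d + 3)                 {2,3,4,5,6,7,8,9,10,11,12,13,14,15}
step 12: eval (d < (3 + (element // 2))) {2,3,4,5,6,7,8,9,10,11,12,13,14,15}
step 13: c <- 10                      {8,9,10,11,12,13,14,15}
step 14: c <- min((12 + 1), (element * 8)) {8,9,10,11,12,13,14,15}
step 15: d <- (d + 3)                 {8,9,10,11,12,13,14,15}
step 16: eval (d < (3 + (element // 2))) {8,9,10,11,12,13,14,15}
step 17: c <- 10                      {14,15}
step 18: c <- min((12 + 1), (element * 8)) {14,15}
step 19: d <- (d + 3)                 {14,15}
step 20: eval (d < (3 + (element // 2))) {14,15}
step 21: d <- min((d % 2), (-5 - element)) {0,1,2,3,4,5,6,7,8,9,10,11,12,13,14,15}
step 22: d <- d                       {0,1,2,3,4,5,6,7,8,9,10,11,12,13,14,15}
step 23: c <- -8                      {0,1,2,3,4,5,6,7,8,9,10,11,12,13,14,15}
step 24: c <- 9                       {0,1,2,3,4,5,6,7,8,9,10,11,12,13,14,15}
step 25: d <- min(d, (5 % -3))        {0,1,2,3,4,5,6,7,8,9,10,11,12,13,14,15}
step 26: d <- c                       {0,1,2,3,4,5,6,7,8,9,10,11,12,13,14,15}

Answer: 27 steps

c: 9,9,9,9,9,9,9,9,9,9,9,9,9,9,9,9
d: 9,9,9,9,9,9,9,9,9,9,9,9,9,9,9,9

steps = 27; useful = 336; efficiency = 336/432 = 7/9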